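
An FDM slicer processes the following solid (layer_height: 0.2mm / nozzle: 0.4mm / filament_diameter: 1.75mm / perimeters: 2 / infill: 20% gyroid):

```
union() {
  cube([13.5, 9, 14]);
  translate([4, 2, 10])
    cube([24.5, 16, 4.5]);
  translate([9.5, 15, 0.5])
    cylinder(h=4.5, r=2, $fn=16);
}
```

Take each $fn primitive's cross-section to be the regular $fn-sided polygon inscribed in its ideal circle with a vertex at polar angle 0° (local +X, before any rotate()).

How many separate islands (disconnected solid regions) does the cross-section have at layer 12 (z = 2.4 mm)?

2

At z = 2.4 mm: the cube (footprint 13.5×9) is included at this height; the cube at (4, 2) is not intersected at this z (z outside [10, 14.5]); the cylinder at (9.5, 15): section is a regular 16-gon, circumradius r=2; Merging all regions: the 2 present regions are separate (no shared area or edge), so areas and boundary lengths simply add and each stays a separate island — 2 connected regions. Overall, the cross-section has 2 separate islands. Island count = 2.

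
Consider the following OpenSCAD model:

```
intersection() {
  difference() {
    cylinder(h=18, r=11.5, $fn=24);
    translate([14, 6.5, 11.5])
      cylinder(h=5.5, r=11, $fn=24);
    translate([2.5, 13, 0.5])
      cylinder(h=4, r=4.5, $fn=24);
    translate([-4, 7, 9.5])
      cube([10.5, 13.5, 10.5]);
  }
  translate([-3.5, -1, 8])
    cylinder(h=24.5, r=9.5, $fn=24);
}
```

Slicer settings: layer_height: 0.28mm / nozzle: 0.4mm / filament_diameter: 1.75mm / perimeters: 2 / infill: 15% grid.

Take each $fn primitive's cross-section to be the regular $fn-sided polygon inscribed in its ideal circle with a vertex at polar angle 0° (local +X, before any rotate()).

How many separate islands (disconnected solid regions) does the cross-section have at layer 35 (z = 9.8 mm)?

At z = 9.8 mm: the r=11.5 cylinder contributes a regular 24-gon of circumradius 11.5; the cylinder at (14, 6.5) is not intersected at this z (z outside [11.5, 17]); the cylinder at (2.5, 13) does not reach this height (z outside [0.5, 4.5]); the 10.5×13.5 cube at (-4, 7) contributes its full rectangle; After the difference (first − rest): starting from the r=11.5 cylinder, the 10.5×13.5 cube at (-4, 7) partially overlaps it — only the 41.41 mm² overlap (of its 141.75 mm²) is removed, clipping the outline — 1 connected region; the r=9.5 cylinder at (-3.5, -1) gives a regular 24-gon of circumradius 9.5 (constant along its height); Taking the intersection: the r=9.5 cylinder at (-3.5, -1) partially overlaps the result so far; clipping to the common part keeps 252.45 mm² — 1 connected region. Overall, the cross-section is a single solid region. Island count = 1.

1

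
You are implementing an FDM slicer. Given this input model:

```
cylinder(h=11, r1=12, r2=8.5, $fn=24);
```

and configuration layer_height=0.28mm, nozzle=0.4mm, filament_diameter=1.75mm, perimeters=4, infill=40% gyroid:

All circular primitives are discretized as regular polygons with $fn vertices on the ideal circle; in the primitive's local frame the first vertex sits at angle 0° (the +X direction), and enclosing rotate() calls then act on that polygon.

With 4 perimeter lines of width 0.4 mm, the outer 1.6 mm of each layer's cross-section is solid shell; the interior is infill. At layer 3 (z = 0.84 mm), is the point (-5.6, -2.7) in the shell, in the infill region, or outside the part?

At z = 0.84 mm: the cone: at t=0.076 of its height the radius interpolates to r₁+(r₂−r₁)t = 11.733, giving a regular 24-gon of that circumradius. Overall, the cross-section is a single solid region. The nearest boundary edge runs (-11.33, -3.04)→(-10.16, -5.87); distance from the point to it = 5.43 mm. The point is inside the cross-section and 5.43 mm from the nearest boundary — more than the 1.6 mm shell width (4 × 0.4), so it's in the infill interior.

infill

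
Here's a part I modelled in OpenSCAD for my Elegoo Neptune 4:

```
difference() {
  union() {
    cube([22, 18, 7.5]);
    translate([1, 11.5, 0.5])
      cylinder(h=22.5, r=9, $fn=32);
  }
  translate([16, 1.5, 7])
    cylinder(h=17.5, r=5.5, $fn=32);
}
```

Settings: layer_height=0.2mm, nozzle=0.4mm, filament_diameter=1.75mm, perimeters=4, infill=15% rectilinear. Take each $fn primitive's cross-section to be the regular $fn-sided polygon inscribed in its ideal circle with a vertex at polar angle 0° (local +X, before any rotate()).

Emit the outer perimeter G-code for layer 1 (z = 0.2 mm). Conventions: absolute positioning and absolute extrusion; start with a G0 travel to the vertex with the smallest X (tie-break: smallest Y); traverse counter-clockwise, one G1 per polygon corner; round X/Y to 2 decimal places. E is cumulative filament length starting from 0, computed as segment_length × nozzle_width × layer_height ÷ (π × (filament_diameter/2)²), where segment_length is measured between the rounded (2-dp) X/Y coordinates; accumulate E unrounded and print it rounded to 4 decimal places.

At z = 0.2 mm: the cube is present — its section is the full 22×18 rectangle; the cylinder at (1, 11.5) does not reach this height (z outside [0.5, 23]); Merging all regions: only the 22×18 cube is present, so the union is just that shape — 1 connected region; the cylinder at (16, 1.5) does not reach this height (z outside [7, 24.5]); After the difference (first − rest): none of the subtracted shapes is present at this height, so that combined region is unchanged — 1 connected region. The outline is a single polygon with 4 vertices. Extrusion per mm of travel: 0.4 × 0.2 / (π × 0.875²) = 0.033260. Accumulating E over each segment gives final E = 2.6608.

G0 X0.00 Y0.00 Z0.20
G1 X22.00 Y0.00 E0.7317
G1 X22.00 Y18.00 E1.3304
G1 X0.00 Y18.00 E2.0621
G1 X0.00 Y0.00 E2.6608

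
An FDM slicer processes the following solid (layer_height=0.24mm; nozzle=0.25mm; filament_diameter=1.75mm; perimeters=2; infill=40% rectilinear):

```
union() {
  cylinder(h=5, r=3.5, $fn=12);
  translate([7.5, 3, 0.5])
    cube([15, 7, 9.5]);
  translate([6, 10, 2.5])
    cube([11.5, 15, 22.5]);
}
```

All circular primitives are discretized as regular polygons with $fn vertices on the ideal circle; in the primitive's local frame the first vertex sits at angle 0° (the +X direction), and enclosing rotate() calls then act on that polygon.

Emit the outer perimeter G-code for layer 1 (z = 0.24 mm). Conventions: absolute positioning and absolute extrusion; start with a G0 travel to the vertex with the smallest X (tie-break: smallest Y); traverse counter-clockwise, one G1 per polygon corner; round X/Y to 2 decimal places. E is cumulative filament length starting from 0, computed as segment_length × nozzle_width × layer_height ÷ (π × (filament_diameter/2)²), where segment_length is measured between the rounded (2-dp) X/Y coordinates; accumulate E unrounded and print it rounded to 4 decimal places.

G0 X-3.50 Y0.00 Z0.24
G1 X-3.03 Y-1.75 E0.0452
G1 X-1.75 Y-3.03 E0.0904
G1 X0.00 Y-3.50 E0.1356
G1 X1.75 Y-3.03 E0.1808
G1 X3.03 Y-1.75 E0.2259
G1 X3.50 Y0.00 E0.2711
G1 X3.03 Y1.75 E0.3163
G1 X1.75 Y3.03 E0.3615
G1 X0.00 Y3.50 E0.4067
G1 X-1.75 Y3.03 E0.4519
G1 X-3.03 Y1.75 E0.4970
G1 X-3.50 Y0.00 E0.5422

At z = 0.24 mm: the cylinder: section is a regular 12-gon, circumradius r=3.5; the cube at (7.5, 3) is not intersected at this z (z outside [0.5, 10]); the cube at (6, 10) does not reach this height (z outside [2.5, 25]); Combining (union): only the r=3.5 cylinder is present, so the union is just that shape — 1 connected region. The outline is a single polygon with 12 vertices. Extrusion per mm of travel: 0.25 × 0.24 / (π × 0.875²) = 0.024945. Accumulating E over each segment gives final E = 0.5422.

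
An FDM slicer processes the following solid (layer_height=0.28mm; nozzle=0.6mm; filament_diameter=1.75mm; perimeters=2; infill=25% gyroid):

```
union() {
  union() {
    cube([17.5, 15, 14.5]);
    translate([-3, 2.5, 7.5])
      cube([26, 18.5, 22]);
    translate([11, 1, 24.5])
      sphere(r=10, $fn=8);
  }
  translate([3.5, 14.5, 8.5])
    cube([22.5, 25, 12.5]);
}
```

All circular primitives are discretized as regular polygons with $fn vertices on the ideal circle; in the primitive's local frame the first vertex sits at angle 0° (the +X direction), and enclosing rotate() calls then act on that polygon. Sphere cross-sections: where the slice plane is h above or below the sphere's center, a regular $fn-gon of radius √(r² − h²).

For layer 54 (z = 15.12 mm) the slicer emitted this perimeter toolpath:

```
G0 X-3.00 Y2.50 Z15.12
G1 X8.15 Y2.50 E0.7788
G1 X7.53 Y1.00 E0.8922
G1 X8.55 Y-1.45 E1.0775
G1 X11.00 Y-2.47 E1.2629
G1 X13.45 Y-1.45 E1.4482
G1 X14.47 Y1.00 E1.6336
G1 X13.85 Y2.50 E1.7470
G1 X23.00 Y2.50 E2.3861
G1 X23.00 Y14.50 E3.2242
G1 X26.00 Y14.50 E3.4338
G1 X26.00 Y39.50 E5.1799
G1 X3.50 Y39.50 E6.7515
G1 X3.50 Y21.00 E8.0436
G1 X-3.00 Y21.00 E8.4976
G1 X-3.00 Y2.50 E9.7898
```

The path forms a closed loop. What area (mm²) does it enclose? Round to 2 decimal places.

Apply the shoelace formula to the sequence of (X, Y) vertices; enclosed area = 943.23 mm².

943.23 mm²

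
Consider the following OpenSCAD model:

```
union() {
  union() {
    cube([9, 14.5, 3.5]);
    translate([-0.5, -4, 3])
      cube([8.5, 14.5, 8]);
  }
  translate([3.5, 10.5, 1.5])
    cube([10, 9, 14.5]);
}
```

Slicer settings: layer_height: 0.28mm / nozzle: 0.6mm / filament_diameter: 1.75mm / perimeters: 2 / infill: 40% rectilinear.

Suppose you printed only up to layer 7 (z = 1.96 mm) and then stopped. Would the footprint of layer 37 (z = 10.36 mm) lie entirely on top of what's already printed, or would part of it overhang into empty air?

Compare the two slices. At z = 1.96: the cube is present — its section is the full 9×14.5 rectangle (area 130.50 mm²); the cube at (-0.5, -4) is absent (z outside [3, 11]); Merging all regions: only the 9×14.5 cube is present, so the union is just that shape — area = 130.50 mm²; the cube at (3.5, 10.5) (footprint 10×9) is included at this height (area 90.00 mm²); Combining (union): the regions partially overlap — summed areas 220.50 mm² minus the doubly-counted overlap 22.00 mm² gives 198.50 mm² — area = 198.50 mm². At z = 10.36: the cube is not intersected at this z (z outside [0, 3.5]); the cube at (-0.5, -4) is present — its section is the full 8.5×14.5 rectangle (area 123.25 mm²); Merging all regions: only the 8.5×14.5 cube at (-0.5, -4) is present, so the union is just that shape — area = 123.25 mm²; the cube at (3.5, 10.5) (footprint 10×9) is included at this height (area 90.00 mm²); Combining (union): the 2 present regions share edge segments without overlapping in area, so areas simply add but the touching pieces fuse into one outline (the shared edge portions become interior and drop out of the boundary) — area = 213.25 mm². Checking containment: at z = 10.36 the cross-section extends beyond the z = 1.96 cross-section by about 39.25 mm².

part overhangs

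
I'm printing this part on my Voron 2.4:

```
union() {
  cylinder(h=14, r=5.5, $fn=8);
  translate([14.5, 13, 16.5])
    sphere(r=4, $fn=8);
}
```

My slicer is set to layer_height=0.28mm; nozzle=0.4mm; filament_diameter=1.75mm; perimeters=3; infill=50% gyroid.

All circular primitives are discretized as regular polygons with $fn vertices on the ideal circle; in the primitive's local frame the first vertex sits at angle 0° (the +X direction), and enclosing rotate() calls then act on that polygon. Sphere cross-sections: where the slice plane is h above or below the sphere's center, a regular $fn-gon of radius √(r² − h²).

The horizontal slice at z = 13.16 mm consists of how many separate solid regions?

2

At z = 13.16 mm: the r=5.5 cylinder gives a regular 8-gon of circumradius 5.5 (constant along its height); the sphere at (14.5, 13): section is a regular 8-gon, circumradius = √(r²−h²) = √(4²−3.34²) = 2.201; Combining (union): the 2 present regions are separate (no shared area or edge), so areas and boundary lengths simply add and each stays a separate island — 2 connected regions. The result has 2 disconnected regions.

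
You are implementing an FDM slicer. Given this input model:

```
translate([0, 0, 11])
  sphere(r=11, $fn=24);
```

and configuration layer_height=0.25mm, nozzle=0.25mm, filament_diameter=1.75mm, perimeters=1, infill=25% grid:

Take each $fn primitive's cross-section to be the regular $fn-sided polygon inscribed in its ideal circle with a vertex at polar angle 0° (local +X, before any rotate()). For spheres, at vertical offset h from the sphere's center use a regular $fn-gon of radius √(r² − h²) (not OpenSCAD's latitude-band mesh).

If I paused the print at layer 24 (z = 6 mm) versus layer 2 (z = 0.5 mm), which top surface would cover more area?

layer 24 (z = 6 mm)

Layer 24 (z = 6): the sphere: section is a regular 24-gon, circumradius = √(r²−h²) = √(11²−5²) = 9.798 (area = (24/2)·9.798²·sin(360°/24) = 298.16 mm²). So its area = 298.16 mm². Layer 2 (z = 0.5): the sphere: section is a regular 24-gon, circumradius = √(r²−h²) = √(11²−10.5²) = 3.279 (area = (24/2)·3.279²·sin(360°/24) = 33.39 mm²). So its area = 33.39 mm². Layer 24 is larger (298.16 vs 33.39 mm²).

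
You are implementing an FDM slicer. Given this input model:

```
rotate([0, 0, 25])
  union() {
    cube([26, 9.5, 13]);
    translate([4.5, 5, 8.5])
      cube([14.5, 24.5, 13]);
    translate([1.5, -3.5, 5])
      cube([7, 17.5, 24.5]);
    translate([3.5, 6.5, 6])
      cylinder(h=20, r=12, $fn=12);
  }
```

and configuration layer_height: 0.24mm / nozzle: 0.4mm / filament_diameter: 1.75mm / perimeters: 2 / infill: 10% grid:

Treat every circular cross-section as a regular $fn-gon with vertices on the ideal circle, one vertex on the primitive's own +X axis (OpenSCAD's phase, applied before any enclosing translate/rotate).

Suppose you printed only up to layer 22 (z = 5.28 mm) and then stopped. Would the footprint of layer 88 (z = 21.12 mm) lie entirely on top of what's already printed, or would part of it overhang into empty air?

part overhangs

Compare the two slices. At z = 5.28: the cube is present — its section is the full 26×9.5 rectangle (area 247.00 mm²); the cube at (4.5, 5) is not intersected at this z (z outside [8.5, 21.5]); the cube at (1.5, -3.5) is present — its section is the full 7×17.5 rectangle (area 122.50 mm²); the cylinder at (3.5, 6.5) is absent (z outside [6, 26]); Merging all regions: the regions partially overlap — summed areas 369.50 mm² minus the doubly-counted overlap 66.50 mm² gives 303.00 mm² — area = 303.00 mm²; (whole slice rotated 25° about Z — lengths, areas and connectivity unchanged). At z = 21.12: the cube is not intersected at this z (z outside [0, 13]); the cube at (4.5, 5) is present — its section is the full 14.5×24.5 rectangle (area 355.25 mm²); the 7×17.5 cube at (1.5, -3.5) contributes its full rectangle (area 122.50 mm²); the cylinder at (3.5, 6.5): section is a regular 12-gon, circumradius r=12 (area = (12/2)·12.000²·sin(360°/12) = 432.00 mm²); Taking the union: the regions partially overlap — summed areas 909.75 mm² minus the doubly-counted overlap 234.83 mm² gives 674.92 mm² — area = 674.92 mm²; (whole slice rotated 25° about Z — lengths, areas and connectivity unchanged). Checking containment: at z = 21.12 the cross-section extends beyond the z = 5.28 cross-section by about 461.37 mm².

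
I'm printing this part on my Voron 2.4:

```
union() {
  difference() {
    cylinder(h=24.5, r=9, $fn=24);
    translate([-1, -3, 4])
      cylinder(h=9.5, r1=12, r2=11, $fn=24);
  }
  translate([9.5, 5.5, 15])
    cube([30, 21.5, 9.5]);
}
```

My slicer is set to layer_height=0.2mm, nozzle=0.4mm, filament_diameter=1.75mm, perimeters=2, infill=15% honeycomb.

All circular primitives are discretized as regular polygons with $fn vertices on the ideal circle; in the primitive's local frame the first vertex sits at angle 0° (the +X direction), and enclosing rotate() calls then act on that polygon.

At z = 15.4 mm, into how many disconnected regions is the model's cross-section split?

2

At z = 15.4 mm: the cylinder: section is a regular 24-gon, circumradius r=9; the cone at (-1, -3) is not intersected at this z (z outside [4, 13.5]); After the difference (first − rest): none of the subtracted shapes is present at this height, so the r=9 cylinder is unchanged — 1 connected region; the 30×21.5 cube at (9.5, 5.5) contributes its full rectangle; Combining (union): the 2 present regions are separate (no shared area or edge), so areas and boundary lengths simply add and each stays a separate island — 2 connected regions. The result has 2 disconnected regions.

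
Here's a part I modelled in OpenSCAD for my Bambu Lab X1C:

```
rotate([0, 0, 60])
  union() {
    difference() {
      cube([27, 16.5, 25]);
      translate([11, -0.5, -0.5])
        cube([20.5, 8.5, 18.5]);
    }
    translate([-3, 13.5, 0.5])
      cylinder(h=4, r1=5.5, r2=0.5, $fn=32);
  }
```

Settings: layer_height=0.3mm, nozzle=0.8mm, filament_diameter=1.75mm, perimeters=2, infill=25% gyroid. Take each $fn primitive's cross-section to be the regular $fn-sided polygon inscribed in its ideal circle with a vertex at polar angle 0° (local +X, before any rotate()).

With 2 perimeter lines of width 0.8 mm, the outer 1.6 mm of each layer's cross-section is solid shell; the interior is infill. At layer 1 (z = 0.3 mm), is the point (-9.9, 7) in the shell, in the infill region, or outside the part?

At z = 0.3 mm: the 27×16.5 cube contributes its full rectangle; the cube at (11, -0.5) (footprint 20.5×8.5) is included at this height; After the difference (first − rest): starting from the 27×16.5 cube, the 20.5×8.5 cube at (11, -0.5) partially overlaps it — only the 128.00 mm² overlap (of its 174.25 mm²) is removed, clipping the outline — 1 connected region; the cone at (-3, 13.5) is not intersected at this z (z outside [0.5, 4.5]); Taking the union: only that combined region is present, so the union is just that shape — 1 connected region; (whole slice rotated 60° about Z — lengths, areas and connectivity unchanged). Overall, the cross-section is a single solid region. Undo the 60° rotation: the query point maps to (1.112, 12.074) in the un-rotated model frame. The nearest boundary edge runs (0.00, 0.00)→(0.00, 16.50); distance from the point to it = 1.11 mm. The point is inside the cross-section, 1.11 mm from the nearest boundary — within the 1.6 mm shell band (2 × 0.8).

shell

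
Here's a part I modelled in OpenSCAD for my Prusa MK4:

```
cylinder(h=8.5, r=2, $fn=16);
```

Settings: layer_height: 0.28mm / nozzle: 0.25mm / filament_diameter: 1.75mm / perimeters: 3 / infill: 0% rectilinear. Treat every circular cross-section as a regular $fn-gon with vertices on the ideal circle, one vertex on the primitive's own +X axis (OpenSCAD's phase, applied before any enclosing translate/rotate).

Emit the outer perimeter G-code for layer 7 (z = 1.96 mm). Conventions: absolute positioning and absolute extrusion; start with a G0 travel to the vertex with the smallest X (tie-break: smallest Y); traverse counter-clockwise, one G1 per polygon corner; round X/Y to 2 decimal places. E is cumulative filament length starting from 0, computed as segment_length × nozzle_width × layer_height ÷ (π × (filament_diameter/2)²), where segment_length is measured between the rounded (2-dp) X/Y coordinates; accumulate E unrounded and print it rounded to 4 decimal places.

G0 X-2.00 Y0.00 Z1.96
G1 X-1.85 Y-0.77 E0.0228
G1 X-1.41 Y-1.41 E0.0454
G1 X-0.77 Y-1.85 E0.0680
G1 X0.00 Y-2.00 E0.0909
G1 X0.77 Y-1.85 E0.1137
G1 X1.41 Y-1.41 E0.1363
G1 X1.85 Y-0.77 E0.1589
G1 X2.00 Y0.00 E0.1817
G1 X1.85 Y0.77 E0.2046
G1 X1.41 Y1.41 E0.2272
G1 X0.77 Y1.85 E0.2498
G1 X0.00 Y2.00 E0.2726
G1 X-0.77 Y1.85 E0.2954
G1 X-1.41 Y1.41 E0.3180
G1 X-1.85 Y0.77 E0.3406
G1 X-2.00 Y0.00 E0.3635

At z = 1.96 mm: the r=2 cylinder gives a regular 16-gon of circumradius 2 (constant along its height). The outline is a single polygon with 16 vertices. Extrusion per mm of travel: 0.25 × 0.28 / (π × 0.875²) = 0.029103. Accumulating E over each segment gives final E = 0.3635.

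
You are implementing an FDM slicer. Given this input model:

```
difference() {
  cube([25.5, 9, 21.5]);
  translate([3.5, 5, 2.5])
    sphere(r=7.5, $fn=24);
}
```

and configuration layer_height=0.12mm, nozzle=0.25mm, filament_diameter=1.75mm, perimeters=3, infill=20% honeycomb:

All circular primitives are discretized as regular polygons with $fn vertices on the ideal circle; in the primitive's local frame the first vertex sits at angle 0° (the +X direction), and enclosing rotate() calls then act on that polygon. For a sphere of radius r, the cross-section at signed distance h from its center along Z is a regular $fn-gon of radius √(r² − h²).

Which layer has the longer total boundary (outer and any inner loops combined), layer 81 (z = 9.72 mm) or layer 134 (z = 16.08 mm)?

layer 81 (z = 9.72 mm)

Layer 81 (z = 9.72): the cube (footprint 25.5×9) is included at this height (perimeter 69.00 mm); the r=7.5 sphere at (3.5, 5) slices to a regular 24-gon of circumradius 2.030 (√(r²−h²) with h=7.22 from center) (perimeter = 2·24·2.030·sin(180°/24) = 12.72 mm); Taking the first minus the rest: starting from the 25.5×9 cube, the r=7.5 sphere at (3.5, 5) lies wholly inside it (removes its full 12.80 mm² and its 12.72 mm outline becomes a hole wall) — boundary (outer + 1 inner loop) = 81.72 mm. So its perimeter = 81.72 mm. Layer 134 (z = 16.08): the 25.5×9 cube contributes its full rectangle (perimeter 69.00 mm); the sphere at (3.5, 5) is absent (|z−center|=13.580 > r=7.5); Subtracting the remaining from the first: none of the subtracted shapes is present at this height, so the 25.5×9 cube is unchanged — boundary = 69.00 mm. So its perimeter = 69.00 mm. Layer 81 is larger (81.72 vs 69.00 mm).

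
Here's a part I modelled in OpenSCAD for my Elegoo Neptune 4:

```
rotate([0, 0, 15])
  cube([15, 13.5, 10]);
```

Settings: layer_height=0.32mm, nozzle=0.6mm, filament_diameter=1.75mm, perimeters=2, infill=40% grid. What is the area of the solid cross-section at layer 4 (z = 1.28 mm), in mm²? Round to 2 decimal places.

At z = 1.28 mm: the cube (footprint 15×13.5) is included at this height (area 202.50 mm²); (whole slice rotated 15° about Z — lengths, areas and connectivity unchanged). Overall, the cross-section is a single solid region. Net area = 202.50 mm².

202.50 mm²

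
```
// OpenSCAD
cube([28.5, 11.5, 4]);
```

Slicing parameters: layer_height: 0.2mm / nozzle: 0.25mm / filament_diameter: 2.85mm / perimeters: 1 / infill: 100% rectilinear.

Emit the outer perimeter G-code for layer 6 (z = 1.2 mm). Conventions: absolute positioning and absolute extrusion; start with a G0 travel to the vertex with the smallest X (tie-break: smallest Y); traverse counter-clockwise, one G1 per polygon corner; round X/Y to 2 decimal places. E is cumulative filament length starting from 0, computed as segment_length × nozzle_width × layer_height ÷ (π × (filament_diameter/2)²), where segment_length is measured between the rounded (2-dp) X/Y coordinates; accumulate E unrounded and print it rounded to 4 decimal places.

At z = 1.2 mm: the 28.5×11.5 cube contributes its full rectangle. The outline is a single polygon with 4 vertices. Extrusion per mm of travel: 0.25 × 0.2 / (π × 1.425²) = 0.007838. Accumulating E over each segment gives final E = 0.6270.

G0 X0.00 Y0.00 Z1.20
G1 X28.50 Y0.00 E0.2234
G1 X28.50 Y11.50 E0.3135
G1 X0.00 Y11.50 E0.5369
G1 X0.00 Y0.00 E0.6270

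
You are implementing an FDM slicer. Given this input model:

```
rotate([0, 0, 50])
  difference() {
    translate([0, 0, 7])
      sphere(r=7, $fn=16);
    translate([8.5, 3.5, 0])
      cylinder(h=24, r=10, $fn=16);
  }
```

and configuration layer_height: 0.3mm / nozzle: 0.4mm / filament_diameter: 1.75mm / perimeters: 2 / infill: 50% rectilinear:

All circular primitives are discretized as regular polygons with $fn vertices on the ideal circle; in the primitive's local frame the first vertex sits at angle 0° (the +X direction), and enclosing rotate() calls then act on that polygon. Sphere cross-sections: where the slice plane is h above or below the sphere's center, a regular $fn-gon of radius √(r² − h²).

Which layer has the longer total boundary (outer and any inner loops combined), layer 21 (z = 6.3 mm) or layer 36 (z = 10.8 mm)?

Layer 21 (z = 6.3): the sphere: section is a regular 16-gon, circumradius = √(r²−h²) = √(7²−0.7²) = 6.965 (perimeter = 2·16·6.965·sin(180°/16) = 43.48 mm); the r=10 cylinder at (8.5, 3.5) gives a regular 16-gon of circumradius 10 (constant along its height) (perimeter = 2·16·10.000·sin(180°/16) = 62.43 mm); Taking the first minus the rest: starting from the r=7 sphere, the r=10 cylinder at (8.5, 3.5) partially overlaps it — only the 71.97 mm² overlap (of its 306.15 mm²) is removed, clipping the outline — boundary = 39.92 mm; (whole slice rotated 50° about Z — lengths, areas and connectivity unchanged). So its perimeter = 39.92 mm. Layer 36 (z = 10.8): the r=7 sphere contributes a regular 16-gon of circumradius √(7²−3.8²) = 5.879 (perimeter = 2·16·5.879·sin(180°/16) = 36.70 mm); the r=10 cylinder at (8.5, 3.5) contributes a regular 16-gon of circumradius 10 (perimeter = 2·16·10.000·sin(180°/16) = 62.43 mm); Subtracting the remaining from the first: starting from the r=7 sphere, the r=10 cylinder at (8.5, 3.5) partially overlaps it — only the 53.86 mm² overlap (of its 306.15 mm²) is removed, clipping the outline — boundary = 32.91 mm; (whole slice rotated 50° about Z — lengths, areas and connectivity unchanged). So its perimeter = 32.91 mm. Layer 21 is larger (39.92 vs 32.91 mm).

layer 21 (z = 6.3 mm)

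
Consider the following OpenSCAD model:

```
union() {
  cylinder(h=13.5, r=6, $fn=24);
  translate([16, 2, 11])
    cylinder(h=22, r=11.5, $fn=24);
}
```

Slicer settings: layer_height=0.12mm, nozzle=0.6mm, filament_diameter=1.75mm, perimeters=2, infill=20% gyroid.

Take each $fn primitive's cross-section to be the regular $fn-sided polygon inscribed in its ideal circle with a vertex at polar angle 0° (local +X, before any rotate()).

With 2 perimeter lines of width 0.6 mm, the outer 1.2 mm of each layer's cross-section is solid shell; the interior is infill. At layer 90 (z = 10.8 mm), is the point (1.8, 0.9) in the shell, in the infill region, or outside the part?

infill

At z = 10.8 mm: the r=6 cylinder gives a regular 24-gon of circumradius 6 (constant along its height); the cylinder at (16, 2) is not intersected at this z (z outside [11, 33]); Combining (union): only the r=6 cylinder is present, so the union is just that shape — 1 connected region. Overall, the cross-section is a single solid region. The nearest boundary edge runs (5.80, 1.55)→(5.20, 3.00); distance from the point to it = 3.94 mm. The point is inside the cross-section and 3.94 mm from the nearest boundary — more than the 1.2 mm shell width (2 × 0.6), so it's in the infill interior.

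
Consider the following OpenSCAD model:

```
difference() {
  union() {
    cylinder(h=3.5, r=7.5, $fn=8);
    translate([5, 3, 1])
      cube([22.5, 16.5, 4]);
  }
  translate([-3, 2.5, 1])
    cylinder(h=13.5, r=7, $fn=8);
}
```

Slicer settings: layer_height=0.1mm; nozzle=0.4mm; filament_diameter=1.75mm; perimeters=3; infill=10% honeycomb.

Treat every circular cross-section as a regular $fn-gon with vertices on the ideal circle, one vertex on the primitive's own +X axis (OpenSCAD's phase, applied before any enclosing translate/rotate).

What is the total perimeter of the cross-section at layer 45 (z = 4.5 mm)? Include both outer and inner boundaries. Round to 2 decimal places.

At z = 4.5 mm: the cylinder is not intersected at this z (z outside [0, 3.5]); the cube at (5, 3) is present — its section is the full 22.5×16.5 rectangle (perimeter 78.00 mm); Merging all regions: only the 22.5×16.5 cube at (5, 3) is present, so the union is just that shape — boundary = 78.00 mm; the r=7 cylinder at (-3, 2.5) contributes a regular 8-gon of circumradius 7 (perimeter = 2·8·7.000·sin(180°/8) = 42.86 mm); After the difference (first − rest): starting from that combined region, the r=7 cylinder at (-3, 2.5) misses the remaining region (no effect) — boundary = 78.00 mm. Overall, the cross-section is a single solid region. Total boundary length (outer) = 78.00 mm.

78.00 mm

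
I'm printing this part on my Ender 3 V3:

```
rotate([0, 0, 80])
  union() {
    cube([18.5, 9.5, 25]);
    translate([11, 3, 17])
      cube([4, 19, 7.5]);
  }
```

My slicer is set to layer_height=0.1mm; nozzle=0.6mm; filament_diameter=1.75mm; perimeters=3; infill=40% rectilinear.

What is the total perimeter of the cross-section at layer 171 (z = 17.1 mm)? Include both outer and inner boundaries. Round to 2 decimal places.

81.00 mm

At z = 17.1 mm: the cube is present — its section is the full 18.5×9.5 rectangle (perimeter 56.00 mm); the cube at (11, 3) is present — its section is the full 4×19 rectangle (perimeter 46.00 mm); Taking the union: the regions partially overlap (shared area 26.00 mm²), so the edge portions inside another operand are dropped and the merged outline is re-measured after clipping — boundary = 81.00 mm; (rotated 80° about Z; rotation is an isometry so areas/perimeters/island counts are preserved). Overall, the cross-section is a single solid region. Total boundary length (outer) = 81.00 mm.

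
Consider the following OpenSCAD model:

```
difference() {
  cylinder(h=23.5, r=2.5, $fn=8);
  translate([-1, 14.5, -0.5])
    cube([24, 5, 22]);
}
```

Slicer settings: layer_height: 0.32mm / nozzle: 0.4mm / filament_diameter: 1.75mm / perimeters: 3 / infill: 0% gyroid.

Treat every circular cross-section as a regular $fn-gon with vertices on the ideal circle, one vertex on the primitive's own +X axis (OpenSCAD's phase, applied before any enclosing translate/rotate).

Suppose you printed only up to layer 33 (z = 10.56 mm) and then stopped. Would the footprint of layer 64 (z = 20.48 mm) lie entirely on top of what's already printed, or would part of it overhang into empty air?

entirely on top

Compare the two slices. At z = 10.56: the cylinder: section is a regular 8-gon, circumradius r=2.5 (area = (8/2)·2.500²·sin(360°/8) = 17.68 mm²); the 24×5 cube at (-1, 14.5) contributes its full rectangle (area 120.00 mm²); Taking the first minus the rest: starting from the r=2.5 cylinder (17.68 mm²), the 24×5 cube at (-1, 14.5) misses the remaining region (no effect) — area = 17.68 mm². At z = 20.48: the r=2.5 cylinder gives a regular 8-gon of circumradius 2.5 (constant along its height) (area = (8/2)·2.500²·sin(360°/8) = 17.68 mm²); the cube at (-1, 14.5) (footprint 24×5) is included at this height (area 120.00 mm²); Subtracting the remaining from the first: starting from the r=2.5 cylinder (17.68 mm²), the 24×5 cube at (-1, 14.5) misses the remaining region (no effect) — area = 17.68 mm². Checking containment: the cross-section at z = 20.48 is a subset of the cross-section at z = 10.56.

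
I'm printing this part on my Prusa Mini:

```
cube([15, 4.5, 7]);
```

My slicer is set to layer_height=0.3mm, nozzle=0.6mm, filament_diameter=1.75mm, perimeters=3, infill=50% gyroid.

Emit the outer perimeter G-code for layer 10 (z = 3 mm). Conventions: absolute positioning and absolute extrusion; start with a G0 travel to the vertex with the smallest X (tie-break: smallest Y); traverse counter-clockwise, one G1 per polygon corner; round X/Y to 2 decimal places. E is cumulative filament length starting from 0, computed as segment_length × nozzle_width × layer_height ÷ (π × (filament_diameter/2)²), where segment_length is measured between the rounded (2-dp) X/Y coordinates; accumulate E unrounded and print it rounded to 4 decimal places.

G0 X0.00 Y0.00 Z3.00
G1 X15.00 Y0.00 E1.1225
G1 X15.00 Y4.50 E1.4593
G1 X0.00 Y4.50 E2.5818
G1 X0.00 Y0.00 E2.9186

At z = 3 mm: the 15×4.5 cube contributes its full rectangle. The outline is a single polygon with 4 vertices. Extrusion per mm of travel: 0.6 × 0.3 / (π × 0.875²) = 0.074835. Accumulating E over each segment gives final E = 2.9186.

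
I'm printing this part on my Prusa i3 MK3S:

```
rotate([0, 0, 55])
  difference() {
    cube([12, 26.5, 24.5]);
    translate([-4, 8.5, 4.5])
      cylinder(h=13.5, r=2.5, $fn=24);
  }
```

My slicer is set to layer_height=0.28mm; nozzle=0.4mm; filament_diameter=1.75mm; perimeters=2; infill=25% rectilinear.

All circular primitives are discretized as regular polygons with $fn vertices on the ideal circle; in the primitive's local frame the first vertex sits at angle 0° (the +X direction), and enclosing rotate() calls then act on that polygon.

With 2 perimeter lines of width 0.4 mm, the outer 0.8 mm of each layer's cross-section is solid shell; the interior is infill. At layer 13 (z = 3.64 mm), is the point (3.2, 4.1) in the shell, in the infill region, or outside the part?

outside

At z = 3.64 mm: the 12×26.5 cube contributes its full rectangle; the cylinder at (-4, 8.5) does not reach this height (z outside [4.5, 18]); Taking the first minus the rest: none of the subtracted shapes is present at this height, so the 12×26.5 cube is unchanged — 1 connected region; (rotated 55° about Z; rotation is an isometry so areas/perimeters/island counts are preserved). Overall, the cross-section is a single solid region. Undo the 55° rotation: the query point maps to (5.194, -0.270) in the un-rotated model frame. The nearest boundary edge runs (0.00, 0.00)→(12.00, 0.00); distance from the point to it = 0.27 mm. The point is not inside any of the regions above, so it lies outside the cross-section (0.27 mm from the nearest boundary).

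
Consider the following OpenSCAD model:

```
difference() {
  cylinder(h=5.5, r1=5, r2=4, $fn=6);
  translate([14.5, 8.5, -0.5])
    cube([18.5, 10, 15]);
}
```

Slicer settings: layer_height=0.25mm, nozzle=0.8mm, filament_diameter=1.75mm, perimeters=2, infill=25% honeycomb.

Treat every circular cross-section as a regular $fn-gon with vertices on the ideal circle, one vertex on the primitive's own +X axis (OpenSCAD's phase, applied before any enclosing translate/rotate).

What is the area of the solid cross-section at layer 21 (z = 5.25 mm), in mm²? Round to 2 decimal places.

At z = 5.25 mm: the cone (r1=5→r2=4) has section circumradius 4.045 here — a regular 6-gon (area = (6/2)·4.045²·sin(360°/6) = 42.52 mm²); the 18.5×10 cube at (14.5, 8.5) contributes its full rectangle (area 185.00 mm²); After the difference (first − rest): starting from the cone (42.52 mm²), the 18.5×10 cube at (14.5, 8.5) misses the remaining region (no effect) — area = 42.52 mm². Overall, the cross-section is a single solid region. Net area = 42.52 mm².

42.52 mm²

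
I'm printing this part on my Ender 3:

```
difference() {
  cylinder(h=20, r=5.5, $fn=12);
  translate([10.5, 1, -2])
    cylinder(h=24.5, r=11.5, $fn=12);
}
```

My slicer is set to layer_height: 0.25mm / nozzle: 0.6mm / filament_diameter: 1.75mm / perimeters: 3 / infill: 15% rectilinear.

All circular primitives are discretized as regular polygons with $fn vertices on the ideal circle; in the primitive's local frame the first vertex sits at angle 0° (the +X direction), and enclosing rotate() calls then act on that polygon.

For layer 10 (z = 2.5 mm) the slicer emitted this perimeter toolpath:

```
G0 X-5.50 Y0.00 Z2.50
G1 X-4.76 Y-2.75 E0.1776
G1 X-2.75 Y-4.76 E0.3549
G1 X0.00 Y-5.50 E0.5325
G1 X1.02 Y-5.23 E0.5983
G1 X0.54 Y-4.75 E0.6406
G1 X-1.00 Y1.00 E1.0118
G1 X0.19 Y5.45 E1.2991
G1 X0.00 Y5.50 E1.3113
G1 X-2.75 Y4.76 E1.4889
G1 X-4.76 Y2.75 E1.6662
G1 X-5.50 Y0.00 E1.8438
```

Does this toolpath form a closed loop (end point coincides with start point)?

Start point (G0): (-5.50, 0.00). End point (last G1): the path returns to the start — closed.

yes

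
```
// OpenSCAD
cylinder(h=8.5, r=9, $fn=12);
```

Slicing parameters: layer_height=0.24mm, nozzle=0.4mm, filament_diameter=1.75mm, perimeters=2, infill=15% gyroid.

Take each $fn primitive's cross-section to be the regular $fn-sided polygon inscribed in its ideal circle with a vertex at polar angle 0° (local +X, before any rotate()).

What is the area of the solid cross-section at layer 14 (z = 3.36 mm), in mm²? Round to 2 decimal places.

At z = 3.36 mm: the r=9 cylinder contributes a regular 12-gon of circumradius 9 (area = (12/2)·9.000²·sin(360°/12) = 243.00 mm²). Overall, the cross-section is a single solid region. Net area = 243.00 mm².

243.00 mm²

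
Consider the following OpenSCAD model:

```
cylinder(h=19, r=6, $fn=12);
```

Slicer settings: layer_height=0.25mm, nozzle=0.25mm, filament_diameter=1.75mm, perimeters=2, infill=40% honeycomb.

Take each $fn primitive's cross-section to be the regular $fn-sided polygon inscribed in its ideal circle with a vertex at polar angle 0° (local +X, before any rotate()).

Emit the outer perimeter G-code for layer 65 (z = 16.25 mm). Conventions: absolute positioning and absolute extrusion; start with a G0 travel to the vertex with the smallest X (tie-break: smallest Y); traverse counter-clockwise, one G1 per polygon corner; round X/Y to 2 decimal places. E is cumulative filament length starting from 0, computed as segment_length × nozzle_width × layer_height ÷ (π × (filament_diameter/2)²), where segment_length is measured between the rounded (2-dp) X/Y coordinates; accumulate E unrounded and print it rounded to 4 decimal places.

At z = 16.25 mm: the r=6 cylinder gives a regular 12-gon of circumradius 6 (constant along its height). The outline is a single polygon with 12 vertices. Extrusion per mm of travel: 0.25 × 0.25 / (π × 0.875²) = 0.025984. Accumulating E over each segment gives final E = 0.9688.

G0 X-6.00 Y0.00 Z16.25
G1 X-5.20 Y-3.00 E0.0807
G1 X-3.00 Y-5.20 E0.1615
G1 X0.00 Y-6.00 E0.2422
G1 X3.00 Y-5.20 E0.3229
G1 X5.20 Y-3.00 E0.4037
G1 X6.00 Y0.00 E0.4844
G1 X5.20 Y3.00 E0.5651
G1 X3.00 Y5.20 E0.6459
G1 X0.00 Y6.00 E0.7266
G1 X-3.00 Y5.20 E0.8073
G1 X-5.20 Y3.00 E0.8881
G1 X-6.00 Y0.00 E0.9688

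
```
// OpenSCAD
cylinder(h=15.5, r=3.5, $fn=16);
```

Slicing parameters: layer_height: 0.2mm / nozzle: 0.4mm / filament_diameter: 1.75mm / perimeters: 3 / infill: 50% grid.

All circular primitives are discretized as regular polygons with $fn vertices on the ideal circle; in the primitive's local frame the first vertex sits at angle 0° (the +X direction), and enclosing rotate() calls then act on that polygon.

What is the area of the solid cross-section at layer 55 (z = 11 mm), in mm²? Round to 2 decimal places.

37.50 mm²

At z = 11 mm: the r=3.5 cylinder gives a regular 16-gon of circumradius 3.5 (constant along its height) (area = (16/2)·3.500²·sin(360°/16) = 37.50 mm²). Overall, the cross-section is a single solid region. Net area = 37.50 mm².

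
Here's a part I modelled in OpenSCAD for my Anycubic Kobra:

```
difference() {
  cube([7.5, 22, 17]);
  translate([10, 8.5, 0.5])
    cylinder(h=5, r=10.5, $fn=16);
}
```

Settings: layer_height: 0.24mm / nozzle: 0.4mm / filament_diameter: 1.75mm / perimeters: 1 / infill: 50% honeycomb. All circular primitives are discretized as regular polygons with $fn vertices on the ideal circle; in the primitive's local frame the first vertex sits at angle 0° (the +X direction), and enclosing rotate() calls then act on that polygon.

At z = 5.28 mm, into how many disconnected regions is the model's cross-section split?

At z = 5.28 mm: the cube is present — its section is the full 7.5×22 rectangle; the r=10.5 cylinder at (10, 8.5) contributes a regular 16-gon of circumradius 10.5; Subtracting the remaining from the first: starting from the 7.5×22 cube, the r=10.5 cylinder at (10, 8.5) partially overlaps it — only the 113.12 mm² overlap (of its 337.53 mm²) is removed, clipping the outline — 2 connected regions. The result has 2 disconnected regions.

2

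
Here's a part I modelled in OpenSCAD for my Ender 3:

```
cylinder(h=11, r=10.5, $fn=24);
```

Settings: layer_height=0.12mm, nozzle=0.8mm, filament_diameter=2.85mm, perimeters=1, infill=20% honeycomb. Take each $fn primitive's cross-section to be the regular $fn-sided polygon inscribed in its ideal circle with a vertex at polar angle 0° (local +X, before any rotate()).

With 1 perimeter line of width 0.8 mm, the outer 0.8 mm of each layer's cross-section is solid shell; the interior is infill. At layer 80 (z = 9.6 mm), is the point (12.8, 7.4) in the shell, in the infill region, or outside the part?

At z = 9.6 mm: the cylinder: section is a regular 24-gon, circumradius r=10.5. Overall, the cross-section is a single solid region. The nearest boundary edge runs (10.14, 2.72)→(9.09, 5.25); distance from the point to it = 4.29 mm. The point is not inside any of the regions above, so it lies outside the cross-section (4.29 mm from the nearest boundary).

outside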